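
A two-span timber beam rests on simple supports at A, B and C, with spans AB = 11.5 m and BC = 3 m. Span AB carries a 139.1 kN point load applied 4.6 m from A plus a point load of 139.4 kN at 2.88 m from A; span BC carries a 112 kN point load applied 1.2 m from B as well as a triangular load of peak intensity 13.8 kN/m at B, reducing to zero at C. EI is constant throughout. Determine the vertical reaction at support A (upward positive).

R_A = 155.1 kN

Insert a hinge at B; M_B is the redundant, and each span becomes simply supported.
Rotations at B on the released spans (each span's end-slope, ×1/EI):
  span AB: point load 139.1 at a = 4.6: Pab(L + a)/(6LEI) = 1030/EI
  span AB: point load 139.4 at a = 2.88: Pab(L + a)/(6LEI) = 721.2/EI
  span BC: point load 112 at a = 1.2: Pab(L + b)/(6LEI) = 64.51/EI
  span BC: triangular load, peak 13.8: w₀L³/(45EI) = 8.28/EI
  relative rotation θ_0 = (1751 + 72.79)/EI = 1824/EI
A unit hogging moment at B produces rotation L₁/(3EI) + L₂/(3EI) = 4.833/EI.
Slope continuity at B: θ_0 = M_B·4.833/EI, so M_B = 1824/4.833 = 377.4 kN·m (hogging).
Span AB, ΣM about A with M_B applied at B: R_B^{AB}·11.5 = 1041 + 377.4, so R_B^{AB} = 123.4 kN and R_A = 278.5 − 123.4 = 155.1 kN.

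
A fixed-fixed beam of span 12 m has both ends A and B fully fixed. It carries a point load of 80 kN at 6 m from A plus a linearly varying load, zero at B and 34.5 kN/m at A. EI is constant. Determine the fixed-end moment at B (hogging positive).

Release both end moments; the primary structure is a simply-supported span AB with redundants M_A and M_B.
Simple-span end rotations at A and B under the given loads:
  at A: point load 80 at a = 6: Pab(L + b)/(6LEI) = 720/EI
  at B: point load 80 at a = 6: Pab(L + a)/(6LEI) = 720/EI
  at A: triangular load, peak 34.5: w₀L³/(45EI) = 1325/EI
  at B: triangular load, peak 34.5: 7w₀L³/(360EI) = 1159/EI
  θ_A0 = 2045/EI,  θ_B0 = 1879/EI
Flexibility coefficients: a unit moment at one end gives L/(3EI) there and L/(6EI) at the far end, so f₁₁ = f₂₂ = 4/EI and f₁₂ = f₂₁ = 2/EI.
Compatibility — zero rotation at each built-in end:
  4 M_A + 2 M_B = 2045
  2 M_A + 4 M_B = 1879
Solving the pair gives M_A = 368.4 kN·m and M_B = 285.6 kN·m (hogging).

M_B = 285.6 kN·m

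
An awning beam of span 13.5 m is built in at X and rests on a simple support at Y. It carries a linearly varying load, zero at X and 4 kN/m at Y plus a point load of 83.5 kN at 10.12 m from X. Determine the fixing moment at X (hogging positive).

M_X = 174.8 kN·m

Remove the prop at Y; the released (primary) structure is a cantilever built in at X.
Free-end deflection of the primary structure under the applied loading (downward +):
  triangular load, peak 4 at the free end: 11w₀L⁴/(120EI) = 12179/EI
  point load 83.5 at a = 10.12: Pa²(3L − a)/(6EI) = 43300/EI
  δ_0 = 55478/EI
Flexibility coefficient — unit upward force at Y: δ_{YY} = L³/(3EI) = 820.1/EI.
Compatibility at Y: δ_0 − R_Y·δ_{YY} = 0, so R_Y = 55478/820.1 = 67.65 kN.
Moment equilibrium about X: M_X = Σ(load moments about X) − R_Y·L = 1088 − 67.65×13.5 = 174.8 kN·m.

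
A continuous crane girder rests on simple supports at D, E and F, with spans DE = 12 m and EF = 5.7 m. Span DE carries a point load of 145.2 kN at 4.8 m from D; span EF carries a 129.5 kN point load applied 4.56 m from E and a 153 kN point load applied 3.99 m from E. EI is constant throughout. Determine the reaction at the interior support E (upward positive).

R_E = 197.1 kN

Take M_E as the redundant. Released structure: two simple spans DE and EF with a hinge at E.
End slopes at the hinge E, treating each span as simply supported:
  span DE: point load 145.2 at a = 4.8: Pab(L + a)/(6LEI) = 1171/EI
  span EF: point load 129.5 at a = 4.56: Pab(L + b)/(6LEI) = 134.6/EI
  span EF: point load 153 at a = 3.99: Pab(L + b)/(6LEI) = 226.2/EI
  relative rotation θ_0 = (1171 + 360.8)/EI = 1532/EI
A unit hogging moment at E produces rotation L₁/(3EI) + L₂/(3EI) = 5.9/EI.
Slope continuity at E: θ_0 = M_E·5.9/EI, so M_E = 1532/5.9 = 259.6 kN·m (hogging).
Span DE, ΣM about D with M_E applied at E: R_E^{DE}·12 = 697 + 259.6, so R_E^{DE} = 79.71 kN and R_D = 145.2 − 79.71 = 65.49 kN.
Span EF, ΣM about F: R_E^{EF}·5.7 = 409.3 + 259.6, so R_E^{EF} = 117.3 kN and R_F = 282.5 − 117.3 = 165.2 kN.
R_E = 79.71 + 117.3 = 197.1 kN.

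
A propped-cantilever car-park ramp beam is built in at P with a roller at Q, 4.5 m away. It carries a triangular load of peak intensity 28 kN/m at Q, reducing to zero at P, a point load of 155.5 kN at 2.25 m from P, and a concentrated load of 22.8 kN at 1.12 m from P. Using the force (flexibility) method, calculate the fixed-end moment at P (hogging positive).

Remove the prop at Q; the released (primary) structure is a cantilever built in at P.
Free-end deflection of the primary structure under the applied loading (downward +):
  triangular load, peak 28 at the free end: 11w₀L⁴/(120EI) = 1052/EI
  point load 155.5 at a = 2.25: Pa²(3L − a)/(6EI) = 1476/EI
  point load 22.8 at a = 1.12: Pa²(3L − a)/(6EI) = 59.01/EI
  δ_0 = 2588/EI
Tip deflection under a unit load at Q: L³/(3EI) = 30.38/EI.
The prop prevents deflection at Q: R_Q = δ_0/δ_{QQ} = 2588/30.38 = 85.19 kN.
Moment equilibrium about P: M_P = Σ(load moments about P) − R_Q·L = 564.4 − 85.19×4.5 = 181.1 kN·m.

M_P = 181.1 kN·m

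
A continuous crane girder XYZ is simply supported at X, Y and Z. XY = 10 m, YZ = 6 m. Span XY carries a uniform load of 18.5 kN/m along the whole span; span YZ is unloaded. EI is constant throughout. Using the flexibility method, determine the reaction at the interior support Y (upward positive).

R_Y = 131 kN

Release continuity at Y by inserting a hinge; the redundant is the internal moment M_Y. The primary structure is two simply-supported spans XY and YZ.
Discontinuity in slope at Y on the released structure — sum the simple-span end rotations:
  span XY: UDL 18.5: wL³/(24EI) = 770.8/EI
  relative rotation θ_0 = (770.8 + 0)/EI = 770.8/EI
A unit hogging moment at Y produces rotation L₁/(3EI) + L₂/(3EI) = 5.333/EI.
Slope continuity at Y: θ_0 = M_Y·5.333/EI, so M_Y = 770.8/5.333 = 144.5 kN·m (hogging).
Span XY, ΣM about X with M_Y applied at Y: R_Y^{XY}·10 = 925 + 144.5, so R_Y^{XY} = 107 kN and R_X = 185 − 107 = 78.05 kN.
Span YZ, ΣM about Z: R_Y^{YZ}·6 = 0 + 144.5, so R_Y^{YZ} = 24.09 kN and R_Z = 0 − 24.09 = -24.09 kN.
R_Y = 107 + 24.09 = 131 kN.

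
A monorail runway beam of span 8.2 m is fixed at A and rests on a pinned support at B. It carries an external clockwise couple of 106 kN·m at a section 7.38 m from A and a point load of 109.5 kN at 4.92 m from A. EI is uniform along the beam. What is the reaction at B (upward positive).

R_B = 66.5 kN

Remove the prop at B; the released (primary) structure is a cantilever built in at A.
Deflection at B on the released cantilever, summing each load's contribution:
  clockwise couple 106 at a = 7.38: M₀a(2L − a)/(2EI) = 3528/EI
  point load 109.5 at a = 4.92: Pa²(3L − a)/(6EI) = 8694/EI
  δ_0 = 12222/EI
Tip deflection under a unit load at B: L³/(3EI) = 183.8/EI.
Compatibility at B: δ_0 − R_B·δ_{BB} = 0, so R_B = 12222/183.8 = 66.5 kN.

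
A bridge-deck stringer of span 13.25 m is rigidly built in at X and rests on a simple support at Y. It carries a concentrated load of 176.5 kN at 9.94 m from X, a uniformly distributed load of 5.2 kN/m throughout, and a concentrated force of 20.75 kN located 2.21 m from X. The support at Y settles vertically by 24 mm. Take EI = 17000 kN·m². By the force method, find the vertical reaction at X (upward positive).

R_X = 128.3 kN

Release the roller at Y. Primary structure: cantilever fixed at X.
Deflection at Y on the released cantilever, summing each load's contribution:
  point load 176.5 at a = 9.94: Pa²(3L − a)/(6EI) = 86642/EI
  UDL 5.2: wL⁴/(8EI) = 20034/EI
  point load 20.75 at a = 2.21: Pa²(3L − a)/(6EI) = 634.1/EI
  δ_0 = 107310/EI
Tip deflection under a unit load at Y: L³/(3EI) = 775.4/EI.
With EI = 17000 kN·m²: δ_0 = 6.3124 m and δ_{YY} = 0.045612 m/kN.
Compatibility — the beam at Y must follow the support down by 0.024 m: δ_0 − R_Y·δ_{YY} = 0.024, so R_Y = (6.3124 − 0.024)/0.045612 = 137.9 kN.
Vertical equilibrium: R_X = ΣP − R_Y = 266.1 − 137.9 = 128.3 kN.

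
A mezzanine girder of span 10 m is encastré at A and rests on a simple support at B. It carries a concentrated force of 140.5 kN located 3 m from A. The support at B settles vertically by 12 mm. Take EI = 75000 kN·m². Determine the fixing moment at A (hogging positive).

M_A = 277.8 kN·m

Remove the prop at B; the released (primary) structure is a cantilever built in at A.
Primary-structure tip deflection at B by superposition:
  point load 140.5 at a = 3: Pa²(3L − a)/(6EI) = 5690/EI
Flexibility coefficient — unit upward force at B: δ_{BB} = L³/(3EI) = 333.3/EI.
With EI = 75000 kN·m²: δ_0 = 0.07587 m and δ_{BB} = 0.004444 m/kN.
Compatibility — the beam at B must follow the support down by 0.012 m: δ_0 − R_B·δ_{BB} = 0.012, so R_B = (0.07587 − 0.012)/0.004444 = 14.37 kN.
Moment equilibrium about A: M_A = Σ(load moments about A) − R_B·L = 421.5 − 14.37×10 = 277.8 kN·m.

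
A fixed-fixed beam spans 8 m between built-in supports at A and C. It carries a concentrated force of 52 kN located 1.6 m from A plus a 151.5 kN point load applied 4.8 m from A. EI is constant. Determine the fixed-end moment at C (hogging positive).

Release both end moments; the primary structure is a simply-supported span AC with redundants M_A and M_C.
On the primary (simply-supported) span, the end slopes from the loading are:
  at A: point load 52 at a = 1.6: Pab(L + b)/(6LEI) = 159.7/EI
  at C: point load 52 at a = 1.6: Pab(L + a)/(6LEI) = 106.5/EI
  at A: point load 151.5 at a = 4.8: Pab(L + b)/(6LEI) = 543/EI
  at C: point load 151.5 at a = 4.8: Pab(L + a)/(6LEI) = 620.5/EI
  θ_A0 = 702.7/EI,  θ_C0 = 727/EI
Flexibility coefficients: a unit moment at one end gives L/(3EI) there and L/(6EI) at the far end, so f₁₁ = f₂₂ = 2.667/EI and f₁₂ = f₂₁ = 1.333/EI.
Compatibility — zero rotation at each built-in end:
  2.667 M_A + 1.333 M_C = 702.7
  1.333 M_A + 2.667 M_C = 727
Solving the pair gives M_A = 169.6 kN·m and M_C = 187.8 kN·m (hogging).

M_C = 187.8 kN·m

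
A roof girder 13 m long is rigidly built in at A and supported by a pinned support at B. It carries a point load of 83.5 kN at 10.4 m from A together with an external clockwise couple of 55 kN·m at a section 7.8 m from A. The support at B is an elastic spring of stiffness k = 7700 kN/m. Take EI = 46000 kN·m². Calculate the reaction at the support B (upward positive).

Release the roller at B. Primary structure: cantilever fixed at A.
Deflection at B on the released cantilever, summing each load's contribution:
  point load 83.5 at a = 10.4: Pa²(3L − a)/(6EI) = 43049/EI
  clockwise couple 55 at a = 7.8: M₀a(2L − a)/(2EI) = 3904/EI
  δ_0 = 46953/EI
Flexibility coefficient — unit upward force at B: δ_{BB} = L³/(3EI) = 732.3/EI.
With EI = 46000 kN·m²: δ_0 = 1.0207 m and δ_{BB} = 0.01592 m/kN.
Compatibility — the spring shortens by R_B/k under the reaction it provides: δ_0 − R_B·δ_{BB} = R_B/k. With 1/k = 0.00013 m/kN, R_B = δ_0 / (δ_{BB} + 1/k) = 1.0207 / (0.01592 + 0.00013) = 63.6 kN.

R_B = 63.6 kN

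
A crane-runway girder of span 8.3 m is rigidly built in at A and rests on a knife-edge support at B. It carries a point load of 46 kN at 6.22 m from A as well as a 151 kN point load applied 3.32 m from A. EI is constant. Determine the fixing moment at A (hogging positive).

M_A = 285.5 kN·m

Release the roller at B. Primary structure: cantilever fixed at A.
Free-end deflection of the primary structure under the applied loading (downward +):
  point load 46 at a = 6.22: Pa²(3L − a)/(6EI) = 5541/EI
  point load 151 at a = 3.32: Pa²(3L − a)/(6EI) = 5986/EI
  δ_0 = 11527/EI
Flexibility coefficient — unit upward force at B: δ_{BB} = L³/(3EI) = 190.6/EI.
The prop prevents deflection at B: R_B = δ_0/δ_{BB} = 11527/190.6 = 60.48 kN.
Moment equilibrium about A: M_A = Σ(load moments about A) − R_B·L = 787.4 − 60.48×8.3 = 285.5 kN·m.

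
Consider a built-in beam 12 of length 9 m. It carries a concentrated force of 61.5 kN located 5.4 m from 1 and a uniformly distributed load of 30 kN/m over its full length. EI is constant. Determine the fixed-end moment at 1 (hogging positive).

M_1 = 255.6 kN·m

Take the two fixed-end moments M_1, M_2 as redundants; the released structure is the simple span 12.
End rotations of the released simple span under the applied load (×1/EI):
  at 1: point load 61.5 at a = 5.4: Pab(L + b)/(6LEI) = 279/EI
  at 2: point load 61.5 at a = 5.4: Pab(L + a)/(6LEI) = 318.8/EI
  at 1: UDL 30: wL³/(24EI) = 911.2/EI
  at 2: UDL 30: wL³/(24EI) = 911.2/EI
  θ_10 = 1190/EI,  θ_20 = 1230/EI
Flexibility coefficients: a unit moment at one end gives L/(3EI) there and L/(6EI) at the far end, so f₁₁ = f₂₂ = 3/EI and f₁₂ = f₂₁ = 1.5/EI.
Compatibility — zero rotation at each built-in end:
  3 M_1 + 1.5 M_2 = 1190
  1.5 M_1 + 3 M_2 = 1230
Solving the pair gives M_1 = 255.6 kN·m and M_2 = 282.2 kN·m (hogging).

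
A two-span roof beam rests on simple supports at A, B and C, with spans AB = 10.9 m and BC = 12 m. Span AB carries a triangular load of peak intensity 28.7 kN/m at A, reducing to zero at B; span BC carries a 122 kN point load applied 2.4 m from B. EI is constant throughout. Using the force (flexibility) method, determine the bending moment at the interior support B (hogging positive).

Take M_B as the redundant. Released structure: two simple spans AB and BC with a hinge at B.
Rotations at B on the released spans (each span's end-slope, ×1/EI):
  span AB: triangular load, peak 28.7: 7w₀L³/(360EI) = 722.7/EI
  span BC: point load 122 at a = 2.4: Pab(L + b)/(6LEI) = 843.3/EI
  relative rotation θ_0 = (722.7 + 843.3)/EI = 1566/EI
A unit hogging moment at B produces rotation L₁/(3EI) + L₂/(3EI) = 7.633/EI.
Compatibility: M_B·(L₁+L₂)/(3EI) = θ_0, giving M_B = 205.1 kN·m (hogging).

M_B = 205.1 kN·m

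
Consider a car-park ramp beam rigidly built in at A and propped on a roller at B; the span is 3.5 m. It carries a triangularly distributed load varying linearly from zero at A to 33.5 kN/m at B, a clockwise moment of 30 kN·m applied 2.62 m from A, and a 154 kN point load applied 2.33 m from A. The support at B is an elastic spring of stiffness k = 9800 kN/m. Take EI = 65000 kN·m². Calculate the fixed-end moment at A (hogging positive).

M_A = 229.3 kN·m

Release the roller at B. Primary structure: cantilever fixed at A.
Deflection at B on the released cantilever, summing each load's contribution:
  triangular load, peak 33.5 at the free end: 11w₀L⁴/(120EI) = 460.8/EI
  clockwise couple 30 at a = 2.62: M₀a(2L − a)/(2EI) = 172.1/EI
  point load 154 at a = 2.33: Pa²(3L − a)/(6EI) = 1138/EI
  δ_0 = 1771/EI
Flexibility coefficient — unit upward force at B: δ_{BB} = L³/(3EI) = 14.29/EI.
With EI = 65000 kN·m²: δ_0 = 0.027252 m and δ_{BB} = 0.00022 m/kN.
Compatibility — the spring shortens by R_B/k under the reaction it provides: δ_0 − R_B·δ_{BB} = R_B/k. With 1/k = 0.000102 m/kN, R_B = δ_0 / (δ_{BB} + 1/k) = 0.027252 / (0.00022 + 0.000102) = 84.66 kN.
Moment equilibrium about A: M_A = Σ(load moments about A) − R_B·L = 525.6 − 84.66×3.5 = 229.3 kN·m.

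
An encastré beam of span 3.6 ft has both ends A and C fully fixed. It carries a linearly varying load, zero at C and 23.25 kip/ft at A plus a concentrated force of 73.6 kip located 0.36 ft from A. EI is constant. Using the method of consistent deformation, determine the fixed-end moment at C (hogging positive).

M_C = 12.43 kip·ft

Release both end moments; the primary structure is a simply-supported span AC with redundants M_A and M_C.
Simple-span end rotations at A and C under the given loads:
  at A: triangular load, peak 23.25: w₀L³/(45EI) = 24.11/EI
  at C: triangular load, peak 23.25: 7w₀L³/(360EI) = 21.09/EI
  at A: point load 73.6 at a = 0.36: Pab(L + b)/(6LEI) = 27.18/EI
  at C: point load 73.6 at a = 0.36: Pab(L + a)/(6LEI) = 15.74/EI
  θ_A0 = 51.29/EI,  θ_C0 = 36.83/EI
Flexibility coefficients: a unit moment at one end gives L/(3EI) there and L/(6EI) at the far end, so f₁₁ = f₂₂ = 1.2/EI and f₁₂ = f₂₁ = 0.6/EI.
Compatibility — zero rotation at each built-in end:
  1.2 M_A + 0.6 M_C = 51.29
  0.6 M_A + 1.2 M_C = 36.83
Solving the pair gives M_A = 36.53 kip·ft and M_C = 12.43 kip·ft (hogging).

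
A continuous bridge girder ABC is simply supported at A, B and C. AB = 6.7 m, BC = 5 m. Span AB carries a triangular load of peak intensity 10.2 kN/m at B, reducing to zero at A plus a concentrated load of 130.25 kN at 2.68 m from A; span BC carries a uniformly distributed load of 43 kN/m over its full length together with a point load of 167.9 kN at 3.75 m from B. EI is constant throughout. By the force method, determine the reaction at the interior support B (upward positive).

Insert a hinge at B; M_B is the redundant, and each span becomes simply supported.
Rotations at B on the released spans (each span's end-slope, ×1/EI):
  span AB: triangular load, peak 10.2: w₀L³/(45EI) = 68.17/EI
  span AB: point load 130.25 at a = 2.68: Pab(L + a)/(6LEI) = 327.4/EI
  span BC: UDL 43: wL³/(24EI) = 224/EI
  span BC: point load 167.9 at a = 3.75: Pab(L + b)/(6LEI) = 164/EI
  relative rotation θ_0 = (395.6 + 387.9)/EI = 783.5/EI
A unit hogging moment at B produces rotation L₁/(3EI) + L₂/(3EI) = 3.9/EI.
Slope continuity at B: θ_0 = M_B·3.9/EI, so M_B = 783.5/3.9 = 200.9 kN·m (hogging).
Span AB, ΣM about A with M_B applied at B: R_B^{AB}·6.7 = 501.7 + 200.9, so R_B^{AB} = 104.9 kN and R_A = 164.4 − 104.9 = 59.55 kN.
Span BC, ΣM about C: R_B^{BC}·5 = 747.4 + 200.9, so R_B^{BC} = 189.7 kN and R_C = 382.9 − 189.7 = 193.2 kN.
R_B = 104.9 + 189.7 = 294.5 kN.

R_B = 294.5 kN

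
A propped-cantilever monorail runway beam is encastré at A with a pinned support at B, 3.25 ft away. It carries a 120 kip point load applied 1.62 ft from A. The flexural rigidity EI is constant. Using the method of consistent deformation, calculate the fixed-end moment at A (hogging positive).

M_A = 73.2 kip·ft

Remove the prop at B; the released (primary) structure is a cantilever built in at A.
Downward deflection at the released point B due to the loads:
  point load 120 at a = 1.62: Pa²(3L − a)/(6EI) = 426.7/EI
Flexibility coefficient — unit upward force at B: δ_{BB} = L³/(3EI) = 11.44/EI.
Compatibility at B: δ_0 − R_B·δ_{BB} = 0, so R_B = 426.7/11.44 = 37.29 kip.
Moment equilibrium about A: M_A = Σ(load moments about A) − R_B·L = 194.4 − 37.29×3.25 = 73.2 kip·ft.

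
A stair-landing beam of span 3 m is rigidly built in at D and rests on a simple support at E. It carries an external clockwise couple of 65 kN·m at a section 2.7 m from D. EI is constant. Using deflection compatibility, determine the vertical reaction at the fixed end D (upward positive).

R_D = -32.17 kN

Release the roller at E. Primary structure: cantilever fixed at D.
Deflection at E on the released cantilever, summing each load's contribution:
  clockwise couple 65 at a = 2.7: M₀a(2L − a)/(2EI) = 289.6/EI
Tip deflection under a unit load at E: L³/(3EI) = 9/EI.
Compatibility at E: δ_0 − R_E·δ_{EE} = 0, so R_E = 289.6/9 = 32.17 kN.
Vertical equilibrium: R_D = ΣP − R_E = 0 − 32.17 = -32.17 kN.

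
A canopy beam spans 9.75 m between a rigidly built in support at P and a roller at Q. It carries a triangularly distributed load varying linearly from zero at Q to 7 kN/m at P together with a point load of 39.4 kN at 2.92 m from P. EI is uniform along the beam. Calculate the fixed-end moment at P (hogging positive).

M_P = 112.9 kN·m

Remove the prop at Q; the released (primary) structure is a cantilever built in at P.
Downward deflection at the released point Q due to the loads:
  triangular load, peak 7 at the fixed end: w₀L⁴/(30EI) = 2109/EI
  point load 39.4 at a = 2.92: Pa²(3L − a)/(6EI) = 1474/EI
  δ_0 = 3583/EI
Flexibility coefficient — unit upward force at Q: δ_{QQ} = L³/(3EI) = 309/EI.
The prop prevents deflection at Q: R_Q = δ_0/δ_{QQ} = 3583/309 = 11.6 kN.
Moment equilibrium about P: M_P = Σ(load moments about P) − R_Q·L = 226 − 11.6×9.75 = 112.9 kN·m.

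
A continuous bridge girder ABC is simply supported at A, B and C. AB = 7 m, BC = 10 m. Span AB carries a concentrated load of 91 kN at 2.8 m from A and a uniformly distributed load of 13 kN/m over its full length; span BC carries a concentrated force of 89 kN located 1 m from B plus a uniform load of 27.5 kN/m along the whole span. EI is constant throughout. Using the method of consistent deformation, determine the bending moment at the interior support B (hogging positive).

M_B = 323.8 kN·m

Release continuity at B by inserting a hinge; the redundant is the internal moment M_B. The primary structure is two simply-supported spans AB and BC.
Discontinuity in slope at B on the released structure — sum the simple-span end rotations:
  span AB: point load 91 at a = 2.8: Pab(L + a)/(6LEI) = 249.7/EI
  span AB: UDL 13: wL³/(24EI) = 185.8/EI
  span BC: point load 89 at a = 1: Pab(L + b)/(6LEI) = 253.7/EI
  span BC: UDL 27.5: wL³/(24EI) = 1146/EI
  relative rotation θ_0 = (435.5 + 1399)/EI = 1835/EI
A unit hogging moment at B produces rotation L₁/(3EI) + L₂/(3EI) = 5.667/EI.
Compatibility: M_B·(L₁+L₂)/(3EI) = θ_0, giving M_B = 323.8 kN·m (hogging).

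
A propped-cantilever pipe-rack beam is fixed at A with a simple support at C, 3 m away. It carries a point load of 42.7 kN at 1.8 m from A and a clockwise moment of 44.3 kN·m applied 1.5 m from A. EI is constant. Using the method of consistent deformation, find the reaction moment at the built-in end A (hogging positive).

Release the roller at C. Primary structure: cantilever fixed at A.
Downward deflection at the released point C due to the loads:
  point load 42.7 at a = 1.8: Pa²(3L − a)/(6EI) = 166/EI
  clockwise couple 44.3 at a = 1.5: M₀a(2L − a)/(2EI) = 149.5/EI
  δ_0 = 315.5/EI
Flexibility coefficient — unit upward force at C: δ_{CC} = L³/(3EI) = 9/EI.
Compatibility at C: δ_0 − R_C·δ_{CC} = 0, so R_C = 315.5/9 = 35.06 kN.
Moment equilibrium about A: M_A = Σ(load moments about A) − R_C·L = 121.2 − 35.06×3 = 15.98 kN·m.

M_A = 15.98 kN·m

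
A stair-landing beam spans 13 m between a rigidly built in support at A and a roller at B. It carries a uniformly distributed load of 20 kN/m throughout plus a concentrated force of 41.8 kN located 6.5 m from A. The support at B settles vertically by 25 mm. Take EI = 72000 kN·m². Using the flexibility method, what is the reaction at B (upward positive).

R_B = 108.1 kN

Take the reaction at B as the redundant and release it; the primary structure is a cantilever fixed at A.
Deflection at B on the released cantilever, summing each load's contribution:
  UDL 20: wL⁴/(8EI) = 71402/EI
  point load 41.8 at a = 6.5: Pa²(3L − a)/(6EI) = 9566/EI
  δ_0 = 80969/EI
Flexibility coefficient — unit upward force at B: δ_{BB} = L³/(3EI) = 732.3/EI.
With EI = 72000 kN·m²: δ_0 = 1.1246 m and δ_{BB} = 0.010171 m/kN.
Compatibility — the beam at B must follow the support down by 0.025 m: δ_0 − R_B·δ_{BB} = 0.025, so R_B = (1.1246 − 0.025)/0.010171 = 108.1 kN.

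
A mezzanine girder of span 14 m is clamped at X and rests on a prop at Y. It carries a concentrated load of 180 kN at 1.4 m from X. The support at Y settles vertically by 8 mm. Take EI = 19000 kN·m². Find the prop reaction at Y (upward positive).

R_Y = 2.444 kN

Take the reaction at Y as the redundant and release it; the primary structure is a cantilever fixed at X.
Primary-structure tip deflection at Y by superposition:
  point load 180 at a = 1.4: Pa²(3L − a)/(6EI) = 2387/EI
Flexibility coefficient — unit upward force at Y: δ_{YY} = L³/(3EI) = 914.7/EI.
With EI = 19000 kN·m²: δ_0 = 0.12565 m and δ_{YY} = 0.04814 m/kN.
Compatibility — the beam at Y must follow the support down by 0.008 m: δ_0 − R_Y·δ_{YY} = 0.008, so R_Y = (0.12565 − 0.008)/0.04814 = 2.444 kN.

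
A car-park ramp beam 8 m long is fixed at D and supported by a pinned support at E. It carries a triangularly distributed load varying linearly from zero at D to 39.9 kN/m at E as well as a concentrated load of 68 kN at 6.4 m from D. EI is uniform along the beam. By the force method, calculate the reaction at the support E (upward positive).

R_E = 135.7 kN

Choose R_E as the redundant. The primary structure is the cantilever fixed at D.
Downward deflection at the released point E due to the loads:
  triangular load, peak 39.9 at the free end: 11w₀L⁴/(120EI) = 14981/EI
  point load 68 at a = 6.4: Pa²(3L − a)/(6EI) = 8170/EI
  δ_0 = 23151/EI
Tip deflection under a unit load at E: L³/(3EI) = 170.7/EI.
The prop prevents deflection at E: R_E = δ_0/δ_{EE} = 23151/170.7 = 135.7 kN.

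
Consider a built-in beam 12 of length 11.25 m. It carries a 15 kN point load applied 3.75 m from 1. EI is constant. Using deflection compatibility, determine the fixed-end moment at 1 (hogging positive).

Release both end moments; the primary structure is a simply-supported span 12 with redundants M_1 and M_2.
End rotations of the released simple span under the applied load (×1/EI):
  at 1: point load 15 at a = 3.75: Pab(L + b)/(6LEI) = 117.2/EI
  at 2: point load 15 at a = 3.75: Pab(L + a)/(6LEI) = 93.75/EI
  θ_10 = 117.2/EI,  θ_20 = 93.75/EI
Flexibility coefficients: a unit moment at one end gives L/(3EI) there and L/(6EI) at the far end, so f₁₁ = f₂₂ = 3.75/EI and f₁₂ = f₂₁ = 1.875/EI.
Compatibility — zero rotation at each built-in end:
  3.75 M_1 + 1.875 M_2 = 117.2
  1.875 M_1 + 3.75 M_2 = 93.75
Solving the pair gives M_1 = 25 kN·m and M_2 = 12.5 kN·m (hogging).

M_1 = 25 kN·m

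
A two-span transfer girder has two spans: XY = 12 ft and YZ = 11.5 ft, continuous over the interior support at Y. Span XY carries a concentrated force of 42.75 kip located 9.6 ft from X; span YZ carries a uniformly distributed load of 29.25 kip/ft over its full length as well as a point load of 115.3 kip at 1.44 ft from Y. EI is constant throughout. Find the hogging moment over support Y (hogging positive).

M_Y = 341 kip·ft

Insert a hinge at Y; M_Y is the redundant, and each span becomes simply supported.
Rotations at Y on the released spans (each span's end-slope, ×1/EI):
  span XY: point load 42.75 at a = 9.6: Pab(L + a)/(6LEI) = 295.5/EI
  span YZ: UDL 29.25: wL³/(24EI) = 1854/EI
  span YZ: point load 115.3 at a = 1.44: Pab(L + b)/(6LEI) = 521.9/EI
  relative rotation θ_0 = (295.5 + 2375)/EI = 2671/EI
A unit hogging moment at Y produces rotation L₁/(3EI) + L₂/(3EI) = 7.833/EI.
Compatibility: M_Y·(L₁+L₂)/(3EI) = θ_0, giving M_Y = 341 kip·ft (hogging).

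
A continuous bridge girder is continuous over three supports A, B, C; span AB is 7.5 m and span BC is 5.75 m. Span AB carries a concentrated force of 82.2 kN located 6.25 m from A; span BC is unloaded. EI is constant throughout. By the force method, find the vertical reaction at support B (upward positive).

Release continuity at B by inserting a hinge; the redundant is the internal moment M_B. The primary structure is two simply-supported spans AB and BC.
Rotations at B on the released spans (each span's end-slope, ×1/EI):
  span AB: point load 82.2 at a = 6.25: Pab(L + a)/(6LEI) = 196.2/EI
  relative rotation θ_0 = (196.2 + 0)/EI = 196.2/EI
A unit hogging moment at B produces rotation L₁/(3EI) + L₂/(3EI) = 4.417/EI.
Compatibility: M_B·(L₁+L₂)/(3EI) = θ_0, giving M_B = 44.43 kN·m (hogging).
Span AB, ΣM about A with M_B applied at B: R_B^{AB}·7.5 = 513.8 + 44.43, so R_B^{AB} = 74.42 kN and R_A = 82.2 − 74.42 = 7.776 kN.
Span BC, ΣM about C: R_B^{BC}·5.75 = 0 + 44.43, so R_B^{BC} = 7.727 kN and R_C = 0 − 7.727 = -7.727 kN.
R_B = 74.42 + 7.727 = 82.15 kN.

R_B = 82.15 kN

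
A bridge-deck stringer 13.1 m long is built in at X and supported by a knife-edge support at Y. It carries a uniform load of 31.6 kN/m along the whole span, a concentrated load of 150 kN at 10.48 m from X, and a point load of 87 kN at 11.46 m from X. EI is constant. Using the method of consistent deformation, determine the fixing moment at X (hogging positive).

Remove the prop at Y; the released (primary) structure is a cantilever built in at X.
Downward deflection at the released point Y due to the loads:
  UDL 31.6: wL⁴/(8EI) = 116327/EI
  point load 150 at a = 10.48: Pa²(3L − a)/(6EI) = 79133/EI
  point load 87 at a = 11.46: Pa²(3L − a)/(6EI) = 53016/EI
  δ_0 = 248476/EI
Flexibility coefficient — unit upward force at Y: δ_{YY} = L³/(3EI) = 749.4/EI.
The prop prevents deflection at Y: R_Y = δ_0/δ_{YY} = 248476/749.4 = 331.6 kN.
Moment equilibrium about X: M_X = Σ(load moments about X) − R_Y·L = 5280 − 331.6×13.1 = 936.7 kN·m.

M_X = 936.7 kN·m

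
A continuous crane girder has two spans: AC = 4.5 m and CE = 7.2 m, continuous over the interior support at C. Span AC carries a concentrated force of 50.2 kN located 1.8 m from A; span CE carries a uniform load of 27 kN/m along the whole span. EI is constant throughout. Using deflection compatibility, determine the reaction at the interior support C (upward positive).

R_C = 161.4 kN

Release continuity at C by inserting a hinge; the redundant is the internal moment M_C. The primary structure is two simply-supported spans AC and CE.
Discontinuity in slope at C on the released structure — sum the simple-span end rotations:
  span AC: point load 50.2 at a = 1.8: Pab(L + a)/(6LEI) = 56.93/EI
  span CE: UDL 27: wL³/(24EI) = 419.9/EI
  relative rotation θ_0 = (56.93 + 419.9)/EI = 476.8/EI
A unit hogging moment at C produces rotation L₁/(3EI) + L₂/(3EI) = 3.9/EI.
Compatibility: M_C·(L₁+L₂)/(3EI) = θ_0, giving M_C = 122.3 kN·m (hogging).
Span AC, ΣM about A with M_C applied at C: R_C^{AC}·4.5 = 90.36 + 122.3, so R_C^{AC} = 47.25 kN and R_A = 50.2 − 47.25 = 2.95 kN.
Span CE, ΣM about E: R_C^{CE}·7.2 = 699.8 + 122.3, so R_C^{CE} = 114.2 kN and R_E = 194.4 − 114.2 = 80.22 kN.
R_C = 47.25 + 114.2 = 161.4 kN.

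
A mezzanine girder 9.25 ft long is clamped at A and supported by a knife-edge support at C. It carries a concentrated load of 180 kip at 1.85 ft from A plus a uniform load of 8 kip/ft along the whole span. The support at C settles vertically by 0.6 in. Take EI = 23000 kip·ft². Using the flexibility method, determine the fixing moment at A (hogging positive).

Take the reaction at C as the redundant and release it; the primary structure is a cantilever fixed at A.
Free-end deflection of the primary structure under the applied loading (downward +):
  point load 180 at a = 1.85: Pa²(3L − a)/(6EI) = 2659/EI
  UDL 8: wL⁴/(8EI) = 7321/EI
  δ_0 = 9980/EI
Flexibility coefficient — unit upward force at C: δ_{CC} = L³/(3EI) = 263.8/EI.
With EI = 23000 kip·ft²: δ_0 = 0.43392 ft and δ_{CC} = 0.01147 ft/kip.
Compatibility — the beam at C must follow the support down by 0.05 ft: δ_0 − R_C·δ_{CC} = 0.05, so R_C = (0.43392 − 0.05)/0.01147 = 33.47 kip.
Moment equilibrium about A: M_A = Σ(load moments about A) − R_C·L = 675.2 − 33.47×9.25 = 365.6 kip·ft.

M_A = 365.6 kip·ft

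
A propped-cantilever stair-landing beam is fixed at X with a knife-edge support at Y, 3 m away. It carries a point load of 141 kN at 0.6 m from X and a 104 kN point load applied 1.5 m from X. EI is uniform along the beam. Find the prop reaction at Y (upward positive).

R_Y = 40.4 kN

Choose R_Y as the redundant. The primary structure is the cantilever fixed at X.
Deflection at Y on the released cantilever, summing each load's contribution:
  point load 141 at a = 0.6: Pa²(3L − a)/(6EI) = 71.06/EI
  point load 104 at a = 1.5: Pa²(3L − a)/(6EI) = 292.5/EI
  δ_0 = 363.6/EI
Flexibility coefficient — unit upward force at Y: δ_{YY} = L³/(3EI) = 9/EI.
Compatibility at Y: δ_0 − R_Y·δ_{YY} = 0, so R_Y = 363.6/9 = 40.4 kN.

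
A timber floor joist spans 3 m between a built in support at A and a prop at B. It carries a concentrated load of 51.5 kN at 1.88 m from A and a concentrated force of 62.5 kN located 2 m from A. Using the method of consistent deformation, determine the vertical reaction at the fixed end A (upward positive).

R_A = 57.59 kN

Remove the prop at B; the released (primary) structure is a cantilever built in at A.
Primary-structure tip deflection at B by superposition:
  point load 51.5 at a = 1.88: Pa²(3L − a)/(6EI) = 216/EI
  point load 62.5 at a = 2: Pa²(3L − a)/(6EI) = 291.7/EI
  δ_0 = 507.7/EI
Tip deflection under a unit load at B: L³/(3EI) = 9/EI.
The prop prevents deflection at B: R_B = δ_0/δ_{BB} = 507.7/9 = 56.41 kN.
Vertical equilibrium: R_A = ΣP − R_B = 114 − 56.41 = 57.59 kN.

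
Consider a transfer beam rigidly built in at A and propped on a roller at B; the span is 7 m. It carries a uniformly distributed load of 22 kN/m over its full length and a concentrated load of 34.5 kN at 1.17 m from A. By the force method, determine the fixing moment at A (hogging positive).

Choose R_B as the redundant. The primary structure is the cantilever fixed at A.
Primary-structure tip deflection at B by superposition:
  UDL 22: wL⁴/(8EI) = 6603/EI
  point load 34.5 at a = 1.17: Pa²(3L − a)/(6EI) = 156.1/EI
  δ_0 = 6759/EI
Tip deflection under a unit load at B: L³/(3EI) = 114.3/EI.
The prop prevents deflection at B: R_B = δ_0/δ_{BB} = 6759/114.3 = 59.12 kN.
Moment equilibrium about A: M_A = Σ(load moments about A) − R_B·L = 579.4 − 59.12×7 = 165.6 kN·m.

M_A = 165.6 kN·m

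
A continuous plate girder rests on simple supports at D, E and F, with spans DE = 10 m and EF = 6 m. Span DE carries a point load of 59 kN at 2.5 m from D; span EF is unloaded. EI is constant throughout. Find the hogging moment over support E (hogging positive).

M_E = 43.21 kN·m

Release continuity at E by inserting a hinge; the redundant is the internal moment M_E. The primary structure is two simply-supported spans DE and EF.
Discontinuity in slope at E on the released structure — sum the simple-span end rotations:
  span DE: point load 59 at a = 2.5: Pab(L + a)/(6LEI) = 230.5/EI
  relative rotation θ_0 = (230.5 + 0)/EI = 230.5/EI
A unit hogging moment at E produces rotation L₁/(3EI) + L₂/(3EI) = 5.333/EI.
Slope continuity at E: θ_0 = M_E·5.333/EI, so M_E = 230.5/5.333 = 43.21 kN·m (hogging).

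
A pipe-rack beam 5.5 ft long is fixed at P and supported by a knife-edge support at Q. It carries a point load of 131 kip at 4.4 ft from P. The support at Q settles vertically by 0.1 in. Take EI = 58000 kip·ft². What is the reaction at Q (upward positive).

Remove the prop at Q; the released (primary) structure is a cantilever built in at P.
Free-end deflection of the primary structure under the applied loading (downward +):
  point load 131 at a = 4.4: Pa²(3L − a)/(6EI) = 5115/EI
Tip deflection under a unit load at Q: L³/(3EI) = 55.46/EI.
With EI = 58000 kip·ft²: δ_0 = 0.088183 ft and δ_{QQ} = 0.000956 ft/kip.
Compatibility — the beam at Q must follow the support down by 0.008333 ft: δ_0 − R_Q·δ_{QQ} = 0.008333, so R_Q = (0.088183 − 0.008333)/0.000956 = 83.51 kip.

R_Q = 83.51 kip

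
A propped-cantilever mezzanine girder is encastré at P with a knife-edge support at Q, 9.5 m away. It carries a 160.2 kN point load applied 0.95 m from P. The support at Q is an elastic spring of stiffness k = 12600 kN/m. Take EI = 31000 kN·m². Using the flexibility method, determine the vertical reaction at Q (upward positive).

Remove the prop at Q; the released (primary) structure is a cantilever built in at P.
Deflection at Q on the released cantilever, summing each load's contribution:
  point load 160.2 at a = 0.95: Pa²(3L − a)/(6EI) = 663.9/EI
Tip deflection under a unit load at Q: L³/(3EI) = 285.8/EI.
With EI = 31000 kN·m²: δ_0 = 0.021415 m and δ_{QQ} = 0.009219 m/kN.
Compatibility — the spring shortens by R_Q/k under the reaction it provides: δ_0 − R_Q·δ_{QQ} = R_Q/k. With 1/k = 0.000079 m/kN, R_Q = δ_0 / (δ_{QQ} + 1/k) = 0.021415 / (0.009219 + 0.000079) = 2.303 kN.

R_Q = 2.303 kN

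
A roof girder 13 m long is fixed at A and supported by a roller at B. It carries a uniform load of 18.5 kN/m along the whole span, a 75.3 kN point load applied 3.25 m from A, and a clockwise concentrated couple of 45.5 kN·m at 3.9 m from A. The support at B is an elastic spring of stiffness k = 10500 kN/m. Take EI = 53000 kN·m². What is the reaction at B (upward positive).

R_B = 98.66 kN

Take the reaction at B as the redundant and release it; the primary structure is a cantilever fixed at A.
Deflection at B on the released cantilever, summing each load's contribution:
  UDL 18.5: wL⁴/(8EI) = 66047/EI
  point load 75.3 at a = 3.25: Pa²(3L − a)/(6EI) = 4739/EI
  clockwise couple 45.5 at a = 3.9: M₀a(2L − a)/(2EI) = 1961/EI
  δ_0 = 72747/EI
Tip deflection under a unit load at B: L³/(3EI) = 732.3/EI.
With EI = 53000 kN·m²: δ_0 = 1.3726 m and δ_{BB} = 0.013818 m/kN.
Compatibility — the spring shortens by R_B/k under the reaction it provides: δ_0 − R_B·δ_{BB} = R_B/k. With 1/k = 0.000095 m/kN, R_B = δ_0 / (δ_{BB} + 1/k) = 1.3726 / (0.013818 + 0.000095) = 98.66 kN.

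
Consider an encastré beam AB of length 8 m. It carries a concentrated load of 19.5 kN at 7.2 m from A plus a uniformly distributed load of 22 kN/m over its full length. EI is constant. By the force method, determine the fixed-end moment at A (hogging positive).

M_A = 118.7 kN·m

Release both end moments; the primary structure is a simply-supported span AB with redundants M_A and M_B.
Simple-span end rotations at A and B under the given loads:
  at A: point load 19.5 at a = 7.2: Pab(L + b)/(6LEI) = 20.59/EI
  at B: point load 19.5 at a = 7.2: Pab(L + a)/(6LEI) = 35.57/EI
  at A: UDL 22: wL³/(24EI) = 469.3/EI
  at B: UDL 22: wL³/(24EI) = 469.3/EI
  θ_A0 = 489.9/EI,  θ_B0 = 504.9/EI
Flexibility coefficients: a unit moment at one end gives L/(3EI) there and L/(6EI) at the far end, so f₁₁ = f₂₂ = 2.667/EI and f₁₂ = f₂₁ = 1.333/EI.
Compatibility — zero rotation at each built-in end:
  2.667 M_A + 1.333 M_B = 489.9
  1.333 M_A + 2.667 M_B = 504.9
Solving the pair gives M_A = 118.7 kN·m and M_B = 130 kN·m (hogging).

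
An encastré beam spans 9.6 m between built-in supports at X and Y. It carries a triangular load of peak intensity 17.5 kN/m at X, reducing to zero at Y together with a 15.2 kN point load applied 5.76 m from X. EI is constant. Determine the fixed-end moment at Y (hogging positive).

M_Y = 74.77 kN·m

Release both end moments; the primary structure is a simply-supported span XY with redundants M_X and M_Y.
Simple-span end rotations at X and Y under the given loads:
  at X: triangular load, peak 17.5: w₀L³/(45EI) = 344.1/EI
  at Y: triangular load, peak 17.5: 7w₀L³/(360EI) = 301.1/EI
  at X: point load 15.2 at a = 5.76: Pab(L + b)/(6LEI) = 78.45/EI
  at Y: point load 15.2 at a = 5.76: Pab(L + a)/(6LEI) = 89.65/EI
  θ_X0 = 422.5/EI,  θ_Y0 = 390.7/EI
Flexibility coefficients: a unit moment at one end gives L/(3EI) there and L/(6EI) at the far end, so f₁₁ = f₂₂ = 3.2/EI and f₁₂ = f₂₁ = 1.6/EI.
Compatibility — zero rotation at each built-in end:
  3.2 M_X + 1.6 M_Y = 422.5
  1.6 M_X + 3.2 M_Y = 390.7
Solving the pair gives M_X = 94.65 kN·m and M_Y = 74.77 kN·m (hogging).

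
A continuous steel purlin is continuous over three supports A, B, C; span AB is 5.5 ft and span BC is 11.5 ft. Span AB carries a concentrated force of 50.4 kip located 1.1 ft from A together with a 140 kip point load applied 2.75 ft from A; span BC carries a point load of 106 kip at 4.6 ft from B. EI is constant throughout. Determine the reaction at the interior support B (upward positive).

R_B = 201.1 kip

Insert a hinge at B; M_B is the redundant, and each span becomes simply supported.
Discontinuity in slope at B on the released structure — sum the simple-span end rotations:
  span AB: point load 50.4 at a = 1.1: Pab(L + a)/(6LEI) = 48.79/EI
  span AB: point load 140 at a = 2.75: Pab(L + a)/(6LEI) = 264.7/EI
  span BC: point load 106 at a = 4.6: Pab(L + b)/(6LEI) = 897.2/EI
  relative rotation θ_0 = (313.5 + 897.2)/EI = 1211/EI
A unit hogging moment at B produces rotation L₁/(3EI) + L₂/(3EI) = 5.667/EI.
Compatibility: M_B·(L₁+L₂)/(3EI) = θ_0, giving M_B = 213.6 kip·ft (hogging).
Span AB, ΣM about A with M_B applied at B: R_B^{AB}·5.5 = 440.4 + 213.6, so R_B^{AB} = 118.9 kip and R_A = 190.4 − 118.9 = 71.48 kip.
Span BC, ΣM about C: R_B^{BC}·11.5 = 731.4 + 213.6, so R_B^{BC} = 82.18 kip and R_C = 106 − 82.18 = 23.82 kip.
R_B = 118.9 + 82.18 = 201.1 kip.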